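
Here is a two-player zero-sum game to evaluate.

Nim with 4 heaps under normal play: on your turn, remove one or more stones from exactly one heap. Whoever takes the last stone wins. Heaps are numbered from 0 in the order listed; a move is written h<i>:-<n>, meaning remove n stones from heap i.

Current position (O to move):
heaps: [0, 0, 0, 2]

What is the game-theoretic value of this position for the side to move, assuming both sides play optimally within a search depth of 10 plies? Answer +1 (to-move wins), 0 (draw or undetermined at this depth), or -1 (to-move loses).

[(0,0,0,2)] O move#1: h3:-1:-1/(0,0,0,1), h3:-2:+1/(0,0,0,0)*
[(0,0,0,0)] end (terminal -1, X#2); searched (0,0,0,2) to 10

value((0,0,0,2), O) = +1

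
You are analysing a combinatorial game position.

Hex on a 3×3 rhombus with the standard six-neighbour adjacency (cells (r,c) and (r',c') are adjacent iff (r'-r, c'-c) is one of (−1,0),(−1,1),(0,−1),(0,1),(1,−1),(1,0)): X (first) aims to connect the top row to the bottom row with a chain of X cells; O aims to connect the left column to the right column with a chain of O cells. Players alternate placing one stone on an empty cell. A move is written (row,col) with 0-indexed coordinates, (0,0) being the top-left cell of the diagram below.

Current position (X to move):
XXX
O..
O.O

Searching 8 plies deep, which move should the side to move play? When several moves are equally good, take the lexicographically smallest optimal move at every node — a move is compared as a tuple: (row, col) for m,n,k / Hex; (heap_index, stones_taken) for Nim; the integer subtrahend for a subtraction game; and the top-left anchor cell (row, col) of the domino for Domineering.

[XXX/O../O.O] X move#1: (1,1):-1/XXX/OX./O.O, (1,2):-1/XXX/O.X/O.O, (2,1):+1/XXX/O../OXO*
[XXX/O../OXO] O move#2: (1,1):-1/XXX/OO./OXO*, (1,2):-1/XXX/O.O/OXO
[XXX/OO./OXO] X move#3: (1,2):+1/XXX/OOX/OXO*
[XXX/OOX/OXO] end (terminal -1, O#4); searched XXX/O../O.O to 8

X's best at [XXX/O../O.O]: (2,1)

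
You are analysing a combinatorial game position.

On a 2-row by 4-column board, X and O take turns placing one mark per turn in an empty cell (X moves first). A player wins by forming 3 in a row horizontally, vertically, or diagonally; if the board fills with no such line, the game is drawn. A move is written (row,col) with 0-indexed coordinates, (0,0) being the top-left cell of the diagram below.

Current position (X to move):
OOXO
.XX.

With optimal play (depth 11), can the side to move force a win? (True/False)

ply 1, X at OOXO/.XX. | (1,0)=+1→OOXO/XXX.*; (1,3)=+1→OOXO/.XXX
ply 2: OOXO/XXX. is terminal -1 (O); from OOXO/.XX. depth 11

X winning at [OOXO/.XX.]: True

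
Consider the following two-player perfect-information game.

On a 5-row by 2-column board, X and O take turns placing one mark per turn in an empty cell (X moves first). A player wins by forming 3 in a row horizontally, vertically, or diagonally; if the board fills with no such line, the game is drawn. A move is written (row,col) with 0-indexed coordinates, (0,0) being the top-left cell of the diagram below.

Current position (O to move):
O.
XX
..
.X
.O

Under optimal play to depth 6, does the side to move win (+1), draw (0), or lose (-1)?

value(O./XX/../.X/.O, O) = 0

ply 1, O at O./XX/../.X/.O | (0,1)=-1→OO/XX/../.X/.O; (2,0)=-1→O./XX/O./.X/.O; (2,1)=+0→O./XX/.O/.X/.O*; (3,0)=-1→O./XX/../OX/.O; (4,0)=-1→O./XX/../.X/OO
ply 2, X at O./XX/.O/.X/.O | (0,1)=+0→OX/XX/.O/.X/.O*; (2,0)=+0→O./XX/XO/.X/.O; (3,0)=+0→O./XX/.O/XX/.O; (4,0)=+0→O./XX/.O/.X/XO
ply 3, O at OX/XX/.O/.X/.O | (2,0)=+0→OX/XX/OO/.X/.O*; (3,0)=+0→OX/XX/.O/OX/.O; (4,0)=+0→OX/XX/.O/.X/OO
ply 4, X at OX/XX/OO/.X/.O | (3,0)=+0→OX/XX/OO/XX/.O*; (4,0)=+0→OX/XX/OO/.X/XO
ply 5, O at OX/XX/OO/XX/.O | (4,0)=+0→OX/XX/OO/XX/OO*
ply 6: OX/XX/OO/XX/OO is terminal +0 (X); from O./XX/../.X/.O depth 6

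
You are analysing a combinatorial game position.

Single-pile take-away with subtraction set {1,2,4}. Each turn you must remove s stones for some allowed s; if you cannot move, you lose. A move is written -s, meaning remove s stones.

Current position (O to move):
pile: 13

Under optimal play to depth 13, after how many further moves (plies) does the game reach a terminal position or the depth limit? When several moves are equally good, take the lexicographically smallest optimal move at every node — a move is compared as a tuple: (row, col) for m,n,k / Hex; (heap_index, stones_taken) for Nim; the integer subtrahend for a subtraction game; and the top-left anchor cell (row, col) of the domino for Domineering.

PV length from [13]: 9 plies

[13] O move#1: -1:+1/12*, -2:-1/11, -4:+1/9
[12] X move#2: -1:-1/11*, -2:-1/10, -4:-1/8
[11] O move#3: -1:-1/10, -2:+1/9*, -4:-1/7
[9] X move#4: -1:-1/8*, -2:-1/7, -4:-1/5
[8] O move#5: -1:-1/7, -2:+1/6*, -4:-1/4
[6] X move#6: -1:-1/5*, -2:-1/4, -4:-1/2
[5] O move#7: -1:-1/4, -2:+1/3*, -4:-1/1
[3] X move#8: -1:-1/2*, -2:-1/1
[2] O move#9: -1:-1/1, -2:+1/0*
[0] end (terminal -1, X#10); searched 13 to 13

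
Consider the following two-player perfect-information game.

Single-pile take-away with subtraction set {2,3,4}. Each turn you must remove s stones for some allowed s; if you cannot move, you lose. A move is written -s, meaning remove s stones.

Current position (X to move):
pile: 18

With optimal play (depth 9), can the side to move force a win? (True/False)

[18] X move#1: -2:-1/16*, -3:-1/15, -4:-1/14
[16] O move#2: -2:-1/14, -3:+1/13*, -4:+1/12
[13] X move#3: -2:-1/11*, -3:-1/10, -4:-1/9
[11] O move#4: -2:-1/9, -3:-1/8, -4:+1/7*
[7] X move#5: -2:-1/5*, -3:-1/4, -4:-1/3
[5] O move#6: -2:-1/3, -3:-1/2, -4:+1/1*
[1] end (terminal -1, X#7); searched 18 to 9

X winning at [18]: False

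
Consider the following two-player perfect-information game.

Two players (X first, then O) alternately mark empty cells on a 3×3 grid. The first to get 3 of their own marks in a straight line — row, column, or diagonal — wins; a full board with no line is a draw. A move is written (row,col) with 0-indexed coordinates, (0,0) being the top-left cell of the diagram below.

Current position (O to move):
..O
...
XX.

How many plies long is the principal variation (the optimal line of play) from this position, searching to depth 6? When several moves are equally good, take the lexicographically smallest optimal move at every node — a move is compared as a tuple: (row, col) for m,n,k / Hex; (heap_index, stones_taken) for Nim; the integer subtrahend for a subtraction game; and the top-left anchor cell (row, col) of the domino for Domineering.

PV length from [..O/.../XX.]: 3 plies

p1 O@[..O/.../XX.]: (0,0)[O.O/.../XX.]-1 (0,1)[.OO/.../XX.]-1 (1,0)[..O/O../XX.]-1 (1,1)[..O/.O./XX.]-1 (1,2)[..O/..O/XX.]-1 (2,2)[..O/.../XXO]+1*
p2 X@[..O/.../XXO]: (0,0)[X.O/.../XXO]-1* (0,1)[.XO/.../XXO]-1 (1,0)[..O/X../XXO]-1 (1,1)[..O/.X./XXO]-1 (1,2)[..O/..X/XXO]-1
p3 O@[X.O/.../XXO]: (0,1)[XOO/.../XXO]-1 (1,0)[X.O/O../XXO]+0 (1,1)[X.O/.O./XXO]-1 (1,2)[X.O/..O/XXO]+1*
p4 X@[X.O/..O/XXO] terminal -1; root [..O/.../XX.] d6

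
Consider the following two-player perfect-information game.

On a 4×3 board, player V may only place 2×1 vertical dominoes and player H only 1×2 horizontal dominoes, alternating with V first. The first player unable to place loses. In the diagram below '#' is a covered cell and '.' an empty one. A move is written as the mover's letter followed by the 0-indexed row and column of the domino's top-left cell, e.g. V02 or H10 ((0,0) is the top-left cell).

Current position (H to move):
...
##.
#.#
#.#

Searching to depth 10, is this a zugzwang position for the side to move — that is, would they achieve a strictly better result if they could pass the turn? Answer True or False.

zugzwang(.../##./#.#/#.#, H) = False

ply 1, H at .../##./#.#/#.# | H00=-1→##./##./#.#/#.#*; H01=-1→.##/##./#.#/#.#
ply 2, V at ##./##./#.#/#.# | V02=+1→###/###/#.#/#.#*; V21=+1→##./##./###/###
ply 3: ###/###/#.#/#.# is terminal -1 (H); from .../##./#.#/#.# depth 10
suppose H passes — search the same position with V to move:
pass> ply 1, V at .../##./#.#/#.# | V02=+1→..#/###/#.#/#.#*; V21=-1→.../##./###/###
pass> ply 2, H at ..#/###/#.#/#.# | H00=-1→###/###/#.#/#.#*
pass> ply 3, V at ###/###/#.#/#.# | V21=+1→###/###/###/###*
pass> ply 4: ###/###/###/### is terminal -1 (H); from .../##./#.#/#.# depth 10
for H: play -1, pass -1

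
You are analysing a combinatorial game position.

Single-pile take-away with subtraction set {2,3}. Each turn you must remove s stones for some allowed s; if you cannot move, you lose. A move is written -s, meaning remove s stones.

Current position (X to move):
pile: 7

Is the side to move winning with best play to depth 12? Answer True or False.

ply 1, X at 7 | -2=+1→5*; -3=-1→4
ply 2, O at 5 | -2=-1→3*; -3=-1→2
ply 3, X at 3 | -2=+1→1*; -3=+1→0
ply 4: 1 is terminal -1 (O); from 7 depth 12

X winning at [7]: True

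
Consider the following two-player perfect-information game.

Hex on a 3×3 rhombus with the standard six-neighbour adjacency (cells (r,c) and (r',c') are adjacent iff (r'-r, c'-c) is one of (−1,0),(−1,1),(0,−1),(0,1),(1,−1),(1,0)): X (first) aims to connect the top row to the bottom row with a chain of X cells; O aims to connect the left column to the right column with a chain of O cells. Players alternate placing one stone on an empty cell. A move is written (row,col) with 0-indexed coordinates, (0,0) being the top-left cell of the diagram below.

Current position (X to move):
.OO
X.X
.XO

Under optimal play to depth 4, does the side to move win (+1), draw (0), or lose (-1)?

value(.OO/X.X/.XO, X) = +1

ply 1, X at .OO/X.X/.XO | (0,0)=+1→XOO/X.X/.XO*; (1,1)=-1→.OO/XXX/.XO; (2,0)=-1→.OO/X.X/XXO
ply 2, O at XOO/X.X/.XO | (1,1)=-1→XOO/XOX/.XO*; (2,0)=-1→XOO/X.X/OXO
ply 3, X at XOO/XOX/.XO | (2,0)=+1→XOO/XOX/XXO*
ply 4: XOO/XOX/XXO is terminal -1 (O); from .OO/X.X/.XO depth 4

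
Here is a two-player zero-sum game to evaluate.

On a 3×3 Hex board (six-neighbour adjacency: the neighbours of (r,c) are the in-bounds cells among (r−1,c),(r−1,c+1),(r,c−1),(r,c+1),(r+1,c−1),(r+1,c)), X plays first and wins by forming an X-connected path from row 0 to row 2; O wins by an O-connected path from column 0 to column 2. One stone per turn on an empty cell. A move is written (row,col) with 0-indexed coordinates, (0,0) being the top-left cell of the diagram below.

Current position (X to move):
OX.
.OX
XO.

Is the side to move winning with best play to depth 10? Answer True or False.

[OX./.OX/XO.] X move#1: (0,2):+1/OXX/.OX/XO.*, (1,0):+1/OX./XOX/XO., (2,2):+1/OX./.OX/XOX
[OXX/.OX/XO.] O move#2: (1,0):-1/OXX/OOX/XO.*, (2,2):-1/OXX/.OX/XOO
[OXX/OOX/XO.] X move#3: (2,2):+1/OXX/OOX/XOX*
[OXX/OOX/XOX] end (terminal -1, O#4); searched OX./.OX/XO. to 10

X winning at [OX./.OX/XO.]: True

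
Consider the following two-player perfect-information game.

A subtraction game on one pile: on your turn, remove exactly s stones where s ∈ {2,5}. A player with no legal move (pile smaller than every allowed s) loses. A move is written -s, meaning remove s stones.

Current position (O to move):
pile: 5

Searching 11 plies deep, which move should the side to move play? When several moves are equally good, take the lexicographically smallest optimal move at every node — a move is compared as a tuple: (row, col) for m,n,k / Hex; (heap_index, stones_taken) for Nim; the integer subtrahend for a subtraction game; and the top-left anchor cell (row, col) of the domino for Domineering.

O's best at [5]: -5

p1 O@[5]: -2[3]-1 -5[0]+1*
p2 X@[0] terminal -1; root [5] d11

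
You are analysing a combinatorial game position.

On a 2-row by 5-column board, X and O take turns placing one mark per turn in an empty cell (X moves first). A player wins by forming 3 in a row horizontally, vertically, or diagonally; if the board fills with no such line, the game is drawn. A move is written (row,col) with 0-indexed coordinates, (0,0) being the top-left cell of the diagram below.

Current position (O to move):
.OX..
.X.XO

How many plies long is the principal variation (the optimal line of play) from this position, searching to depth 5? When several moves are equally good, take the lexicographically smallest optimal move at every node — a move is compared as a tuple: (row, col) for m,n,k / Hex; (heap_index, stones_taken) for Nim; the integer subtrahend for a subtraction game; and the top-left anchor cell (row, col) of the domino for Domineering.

p1 O@[.OX../.X.XO]: (0,0)[OOX../.X.XO]-1 (0,3)[.OXO./.X.XO]-1 (0,4)[.OX.O/.X.XO]-1 (1,0)[.OX../OX.XO]-1 (1,2)[.OX../.XOXO]+0*
p2 X@[.OX../.XOXO]: (0,0)[XOX../.XOXO]+0* (0,3)[.OXX./.XOXO]+0 (0,4)[.OX.X/.XOXO]+0 (1,0)[.OX../XXOXO]+0
p3 O@[XOX../.XOXO]: (0,3)[XOXO./.XOXO]+0* (0,4)[XOX.O/.XOXO]+0 (1,0)[XOX../OXOXO]+0
p4 X@[XOXO./.XOXO]: (0,4)[XOXOX/.XOXO]+0* (1,0)[XOXO./XXOXO]+0
p5 O@[XOXOX/.XOXO]: (1,0)[XOXOX/OXOXO]+0*
p6 X@[XOXOX/OXOXO] terminal +0; root [.OX../.X.XO] d5

PV length from [.OX../.X.XO]: 5 plies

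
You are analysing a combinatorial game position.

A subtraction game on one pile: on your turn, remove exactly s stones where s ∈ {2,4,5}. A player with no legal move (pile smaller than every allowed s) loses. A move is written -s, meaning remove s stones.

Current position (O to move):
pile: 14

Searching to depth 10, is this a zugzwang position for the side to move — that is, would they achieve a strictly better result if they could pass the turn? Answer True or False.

zugzwang(14, O) = True

ply 1, O at 14 | -2=-1→12*; -4=-1→10; -5=-1→9
ply 2, X at 12 | -2=-1→10; -4=+1→8*; -5=+1→7
ply 3, O at 8 | -2=-1→6*; -4=-1→4; -5=-1→3
ply 4, X at 6 | -2=-1→4; -4=-1→2; -5=+1→1*
ply 5: 1 is terminal -1 (O); from 14 depth 10
suppose O passes — search the same position with X to move:
pass> ply 1, X at 14 | -2=-1→12*; -4=-1→10; -5=-1→9
pass> ply 2, O at 12 | -2=-1→10; -4=+1→8*; -5=+1→7
pass> ply 3, X at 8 | -2=-1→6*; -4=-1→4; -5=-1→3
pass> ply 4, O at 6 | -2=-1→4; -4=-1→2; -5=+1→1*
pass> ply 5: 1 is terminal -1 (X); from 14 depth 10
for O: play -1, pass +1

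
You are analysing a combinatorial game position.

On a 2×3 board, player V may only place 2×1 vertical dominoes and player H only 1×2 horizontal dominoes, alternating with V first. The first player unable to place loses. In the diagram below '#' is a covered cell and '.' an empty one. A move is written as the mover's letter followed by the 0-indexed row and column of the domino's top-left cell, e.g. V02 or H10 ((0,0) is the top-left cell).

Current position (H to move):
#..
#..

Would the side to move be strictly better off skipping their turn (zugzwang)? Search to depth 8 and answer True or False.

ply 1, H at #../#.. | H01=+1→###/#..*; H11=+1→#../###
ply 2: ###/#.. is terminal -1 (V); from #../#.. depth 8
suppose H passes — search the same position with V to move:
pass> ply 1, V at #../#.. | V01=+1→##./##.*; V02=+1→#.#/#.#
pass> ply 2: ##./##. is terminal -1 (H); from #../#.. depth 8
for H: play +1, pass -1

zugzwang(#../#.., H) = False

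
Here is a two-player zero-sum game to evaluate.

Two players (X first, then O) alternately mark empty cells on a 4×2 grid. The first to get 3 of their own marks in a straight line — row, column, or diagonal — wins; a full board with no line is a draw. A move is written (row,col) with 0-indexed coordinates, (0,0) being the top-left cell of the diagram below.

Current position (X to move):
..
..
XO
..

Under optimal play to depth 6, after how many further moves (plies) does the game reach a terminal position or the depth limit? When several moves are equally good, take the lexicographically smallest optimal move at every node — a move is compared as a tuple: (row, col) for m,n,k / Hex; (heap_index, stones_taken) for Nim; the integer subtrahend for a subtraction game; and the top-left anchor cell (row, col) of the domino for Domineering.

PV length from [../../XO/..]: 3 plies

p1 X@[../../XO/..]: (0,0)[X./../XO/..]+0 (0,1)[.X/../XO/..]+0 (1,0)[../X./XO/..]+1* (1,1)[../.X/XO/..]+0 (3,0)[../../XO/X.]+0 (3,1)[../../XO/.X]+0
p2 O@[../X./XO/..]: (0,0)[O./X./XO/..]-1* (0,1)[.O/X./XO/..]-1 (1,1)[../XO/XO/..]-1 (3,0)[../X./XO/O.]-1 (3,1)[../X./XO/.O]-1
p3 X@[O./X./XO/..]: (0,1)[OX/X./XO/..]+0 (1,1)[O./XX/XO/..]+0 (3,0)[O./X./XO/X.]+1* (3,1)[O./X./XO/.X]+0
p4 O@[O./X./XO/X.] terminal -1; root [../../XO/..] d6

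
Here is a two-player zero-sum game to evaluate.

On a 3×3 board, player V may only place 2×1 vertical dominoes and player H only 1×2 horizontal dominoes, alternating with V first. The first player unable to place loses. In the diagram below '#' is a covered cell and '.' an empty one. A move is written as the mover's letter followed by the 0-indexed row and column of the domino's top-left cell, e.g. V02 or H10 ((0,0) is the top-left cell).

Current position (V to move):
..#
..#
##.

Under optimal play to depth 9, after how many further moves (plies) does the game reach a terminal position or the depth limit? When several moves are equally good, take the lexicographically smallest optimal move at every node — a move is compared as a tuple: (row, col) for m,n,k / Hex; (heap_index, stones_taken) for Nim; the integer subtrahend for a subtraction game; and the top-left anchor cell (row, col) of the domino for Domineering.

[..#/..#/##.] V move#1: V00:+1/#.#/#.#/##.*, V01:+1/.##/.##/##.
[#.#/#.#/##.] end (terminal -1, H#2); searched ..#/..#/##. to 9

PV length from [..#/..#/##.]: 1 ply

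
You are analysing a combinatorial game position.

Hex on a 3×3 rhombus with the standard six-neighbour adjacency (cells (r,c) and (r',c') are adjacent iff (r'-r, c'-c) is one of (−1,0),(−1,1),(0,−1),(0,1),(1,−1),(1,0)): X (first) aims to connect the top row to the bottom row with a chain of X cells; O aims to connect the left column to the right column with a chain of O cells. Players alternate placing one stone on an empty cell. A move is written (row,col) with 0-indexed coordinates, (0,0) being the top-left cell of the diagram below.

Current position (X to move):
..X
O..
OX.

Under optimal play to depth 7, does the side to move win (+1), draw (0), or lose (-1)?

[..X/O../OX.] X move#1: (0,0):+1/X.X/O../OX.*, (0,1):+1/.XX/O../OX., (1,1):+1/..X/OX./OX., (1,2):+1/..X/O.X/OX., (2,2):+1/..X/O../OXX
[X.X/O../OX.] O move#2: (0,1):-1/XOX/O../OX.*, (1,1):-1/X.X/OO./OX., (1,2):-1/X.X/O.O/OX., (2,2):-1/X.X/O../OXO
[XOX/O../OX.] X move#3: (1,1):+1/XOX/OX./OX.*, (1,2):+1/XOX/O.X/OX., (2,2):+1/XOX/O../OXX
[XOX/OX./OX.] end (terminal -1, O#4); searched ..X/O../OX. to 7

value(..X/O../OX., X) = +1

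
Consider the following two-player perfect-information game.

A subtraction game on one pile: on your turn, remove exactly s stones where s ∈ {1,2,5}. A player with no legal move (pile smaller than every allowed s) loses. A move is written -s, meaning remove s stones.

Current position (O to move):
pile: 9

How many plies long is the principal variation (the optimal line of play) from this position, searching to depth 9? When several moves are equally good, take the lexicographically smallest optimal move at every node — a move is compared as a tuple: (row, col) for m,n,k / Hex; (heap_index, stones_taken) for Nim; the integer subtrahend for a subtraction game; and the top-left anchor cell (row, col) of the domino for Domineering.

PV length from [9]: 6 plies

p1 O@[9]: -1[8]-1* -2[7]-1 -5[4]-1
p2 X@[8]: -1[7]-1 -2[6]+1* -5[3]+1
p3 O@[6]: -1[5]-1* -2[4]-1 -5[1]-1
p4 X@[5]: -1[4]-1 -2[3]+1* -5[0]+1
p5 O@[3]: -1[2]-1* -2[1]-1
p6 X@[2]: -1[1]-1 -2[0]+1*
p7 O@[0] terminal -1; root [9] d9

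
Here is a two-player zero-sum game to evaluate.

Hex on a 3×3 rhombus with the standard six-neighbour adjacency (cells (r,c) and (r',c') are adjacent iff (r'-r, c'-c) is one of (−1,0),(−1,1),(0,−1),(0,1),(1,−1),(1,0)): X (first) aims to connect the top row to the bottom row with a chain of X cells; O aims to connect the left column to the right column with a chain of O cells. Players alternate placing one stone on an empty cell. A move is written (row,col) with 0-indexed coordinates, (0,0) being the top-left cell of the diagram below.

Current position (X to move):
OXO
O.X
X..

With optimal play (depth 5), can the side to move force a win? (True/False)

X winning at [OXO/O.X/X..]: True

[OXO/O.X/X..] X move#1: (1,1):+1/OXO/OXX/X..*, (2,1):-1/OXO/O.X/XX., (2,2):-1/OXO/O.X/X.X
[OXO/OXX/X..] end (terminal -1, O#2); searched OXO/O.X/X.. to 5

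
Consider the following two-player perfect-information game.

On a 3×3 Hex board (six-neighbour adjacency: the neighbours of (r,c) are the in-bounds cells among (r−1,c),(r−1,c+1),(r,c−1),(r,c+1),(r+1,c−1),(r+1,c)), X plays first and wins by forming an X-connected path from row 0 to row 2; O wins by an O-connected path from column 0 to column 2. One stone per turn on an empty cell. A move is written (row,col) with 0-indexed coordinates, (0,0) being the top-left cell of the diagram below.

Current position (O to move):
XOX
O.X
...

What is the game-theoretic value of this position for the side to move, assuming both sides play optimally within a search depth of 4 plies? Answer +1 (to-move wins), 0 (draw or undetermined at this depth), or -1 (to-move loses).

value(XOX/O.X/..., O) = -1

ply 1, O at XOX/O.X/... | (1,1)=-1→XOX/OOX/...*; (2,0)=-1→XOX/O.X/O..; (2,1)=-1→XOX/O.X/.O.; (2,2)=-1→XOX/O.X/..O
ply 2, X at XOX/OOX/... | (2,0)=+1→XOX/OOX/X..*; (2,1)=+1→XOX/OOX/.X.; (2,2)=+1→XOX/OOX/..X
ply 3, O at XOX/OOX/X.. | (2,1)=-1→XOX/OOX/XO.*; (2,2)=-1→XOX/OOX/X.O
ply 4, X at XOX/OOX/XO. | (2,2)=+1→XOX/OOX/XOX*
ply 5: XOX/OOX/XOX is terminal -1 (O); from XOX/O.X/... depth 4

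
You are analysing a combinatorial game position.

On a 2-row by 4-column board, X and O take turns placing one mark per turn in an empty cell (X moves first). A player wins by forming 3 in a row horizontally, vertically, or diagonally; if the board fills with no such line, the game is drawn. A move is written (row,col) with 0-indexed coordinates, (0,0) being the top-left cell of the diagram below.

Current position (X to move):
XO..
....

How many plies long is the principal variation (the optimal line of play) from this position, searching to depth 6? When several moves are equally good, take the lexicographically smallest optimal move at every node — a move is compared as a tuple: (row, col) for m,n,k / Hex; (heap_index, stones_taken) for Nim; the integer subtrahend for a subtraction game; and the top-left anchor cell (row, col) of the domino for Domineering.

PV length from [XO../....]: 6 plies

p1 X@[XO../....]: (0,2)[XOX./....]+0* (0,3)[XO.X/....]+0 (1,0)[XO../X...]+0 (1,1)[XO../.X..]+0 (1,2)[XO../..X.]+0 (1,3)[XO../...X]+0
p2 O@[XOX./....]: (0,3)[XOXO/....]+0* (1,0)[XOX./O...]+0 (1,1)[XOX./.O..]+0 (1,2)[XOX./..O.]+0 (1,3)[XOX./...O]+0
p3 X@[XOXO/....]: (1,0)[XOXO/X...]+0* (1,1)[XOXO/.X..]+0 (1,2)[XOXO/..X.]+0 (1,3)[XOXO/...X]+0
p4 O@[XOXO/X...]: (1,1)[XOXO/XO..]+0* (1,2)[XOXO/X.O.]+0 (1,3)[XOXO/X..O]+0
p5 X@[XOXO/XO..]: (1,2)[XOXO/XOX.]+0* (1,3)[XOXO/XO.X]+0
p6 O@[XOXO/XOX.]: (1,3)[XOXO/XOXO]+0*
p7 X@[XOXO/XOXO] terminal +0; root [XO../....] d6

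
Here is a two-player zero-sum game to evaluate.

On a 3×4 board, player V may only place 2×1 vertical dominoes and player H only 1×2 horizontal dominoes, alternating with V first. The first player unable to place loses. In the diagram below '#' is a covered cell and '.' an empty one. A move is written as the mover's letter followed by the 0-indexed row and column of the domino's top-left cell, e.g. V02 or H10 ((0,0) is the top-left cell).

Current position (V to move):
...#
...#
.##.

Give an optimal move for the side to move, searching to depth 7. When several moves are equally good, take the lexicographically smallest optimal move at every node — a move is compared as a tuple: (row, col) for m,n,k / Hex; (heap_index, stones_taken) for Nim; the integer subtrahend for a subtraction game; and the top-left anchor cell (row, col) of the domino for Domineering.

ply 1, V at ...#/...#/.##. | V00=-1→#..#/#..#/.##.; V01=+1→.#.#/.#.#/.##.*; V02=-1→..##/..##/.##.; V10=-1→...#/#..#/###.
ply 2: .#.#/.#.#/.##. is terminal -1 (H); from ...#/...#/.##. depth 7

V's best at [...#/...#/.##.]: V01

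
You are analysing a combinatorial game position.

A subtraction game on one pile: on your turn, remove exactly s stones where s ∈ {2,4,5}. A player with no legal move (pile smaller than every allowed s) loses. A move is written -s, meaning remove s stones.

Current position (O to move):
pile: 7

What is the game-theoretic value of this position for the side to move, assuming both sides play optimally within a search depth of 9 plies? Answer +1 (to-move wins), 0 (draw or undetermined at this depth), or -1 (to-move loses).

value(7, O) = -1

ply 1, O at 7 | -2=-1→5*; -4=-1→3; -5=-1→2
ply 2, X at 5 | -2=-1→3; -4=+1→1*; -5=+1→0
ply 3: 1 is terminal -1 (O); from 7 depth 9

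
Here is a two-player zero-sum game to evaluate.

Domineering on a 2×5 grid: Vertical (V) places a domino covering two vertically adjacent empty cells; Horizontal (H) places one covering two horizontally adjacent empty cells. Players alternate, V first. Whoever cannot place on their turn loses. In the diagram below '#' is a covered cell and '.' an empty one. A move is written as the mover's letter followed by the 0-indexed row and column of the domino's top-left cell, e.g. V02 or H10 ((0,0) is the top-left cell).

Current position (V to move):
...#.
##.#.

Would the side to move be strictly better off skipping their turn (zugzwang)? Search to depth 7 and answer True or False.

p1 V@[...#./##.#.]: V02[..##./####.]+1* V04[...##/##.##]-1
p2 H@[..##./####.]: H00[####./####.]-1*
p3 V@[####./####.]: V04[#####/#####]+1*
p4 H@[#####/#####] terminal -1; root [...#./##.#.] d7
pass branch (H moves first from the same position):
  | p1 H@[...#./##.#.]: H00[##.#./##.#.]-1* H01[.###./##.#.]-1
  | p2 V@[##.#./##.#.]: V02[####./####.]+1* V04[##.##/##.##]+1
  | p3 H@[####./####.] terminal -1; root [...#./##.#.] d7
V moving scores +1; V passing scores +1

zugzwang(...#./##.#., V) = False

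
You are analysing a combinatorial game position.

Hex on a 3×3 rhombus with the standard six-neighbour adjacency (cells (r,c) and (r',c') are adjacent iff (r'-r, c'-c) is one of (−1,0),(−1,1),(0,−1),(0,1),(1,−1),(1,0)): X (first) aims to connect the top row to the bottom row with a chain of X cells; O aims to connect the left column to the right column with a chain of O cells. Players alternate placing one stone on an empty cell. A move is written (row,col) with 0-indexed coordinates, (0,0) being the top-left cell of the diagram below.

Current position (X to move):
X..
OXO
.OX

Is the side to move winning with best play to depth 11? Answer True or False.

[X../OXO/.OX] X move#1: (0,1):-1/XX./OXO/.OX, (0,2):-1/X.X/OXO/.OX, (2,0):+1/X../OXO/XOX*
[X../OXO/XOX] O move#2: (0,1):-1/XO./OXO/XOX*, (0,2):-1/X.O/OXO/XOX
[XO./OXO/XOX] X move#3: (0,2):+1/XOX/OXO/XOX*
[XOX/OXO/XOX] end (terminal -1, O#4); searched X../OXO/.OX to 11

X winning at [X../OXO/.OX]: True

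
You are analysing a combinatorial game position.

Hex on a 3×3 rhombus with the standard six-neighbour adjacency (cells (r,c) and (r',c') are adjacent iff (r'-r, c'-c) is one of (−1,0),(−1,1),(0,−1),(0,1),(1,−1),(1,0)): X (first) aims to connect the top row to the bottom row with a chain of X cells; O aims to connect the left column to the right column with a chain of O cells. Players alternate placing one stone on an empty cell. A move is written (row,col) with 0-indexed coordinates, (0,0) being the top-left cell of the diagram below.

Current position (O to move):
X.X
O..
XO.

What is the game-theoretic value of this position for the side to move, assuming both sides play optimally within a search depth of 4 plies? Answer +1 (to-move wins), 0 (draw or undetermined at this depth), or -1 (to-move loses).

value(X.X/O../XO., O) = +1

[X.X/O../XO.] O move#1: (0,1):-1/XOX/O../XO., (1,1):+1/X.X/OO./XO.*, (1,2):-1/X.X/O.O/XO., (2,2):-1/X.X/O../XOO
[X.X/OO./XO.] X move#2: (0,1):-1/XXX/OO./XO.*, (1,2):-1/X.X/OOX/XO., (2,2):-1/X.X/OO./XOX
[XXX/OO./XO.] O move#3: (1,2):+1/XXX/OOO/XO.*, (2,2):+1/XXX/OO./XOO
[XXX/OOO/XO.] end (terminal -1, X#4); searched X.X/O../XO. to 4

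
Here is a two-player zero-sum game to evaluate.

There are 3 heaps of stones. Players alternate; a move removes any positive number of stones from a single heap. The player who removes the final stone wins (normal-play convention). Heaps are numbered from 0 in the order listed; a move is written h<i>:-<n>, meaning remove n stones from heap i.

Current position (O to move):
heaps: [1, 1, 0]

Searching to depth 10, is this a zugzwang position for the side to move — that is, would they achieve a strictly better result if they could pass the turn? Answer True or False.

p1 O@[(1,1,0)]: h0:-1[(0,1,0)]-1* h1:-1[(1,0,0)]-1
p2 X@[(0,1,0)]: h1:-1[(0,0,0)]+1*
p3 O@[(0,0,0)] terminal -1; root [(1,1,0)] d10
pass branch (X moves first from the same position):
  | p1 X@[(1,1,0)]: h0:-1[(0,1,0)]-1* h1:-1[(1,0,0)]-1
  | p2 O@[(0,1,0)]: h1:-1[(0,0,0)]+1*
  | p3 X@[(0,0,0)] terminal -1; root [(1,1,0)] d10
O moving scores -1; O passing scores +1

zugzwang((1,1,0), O) = True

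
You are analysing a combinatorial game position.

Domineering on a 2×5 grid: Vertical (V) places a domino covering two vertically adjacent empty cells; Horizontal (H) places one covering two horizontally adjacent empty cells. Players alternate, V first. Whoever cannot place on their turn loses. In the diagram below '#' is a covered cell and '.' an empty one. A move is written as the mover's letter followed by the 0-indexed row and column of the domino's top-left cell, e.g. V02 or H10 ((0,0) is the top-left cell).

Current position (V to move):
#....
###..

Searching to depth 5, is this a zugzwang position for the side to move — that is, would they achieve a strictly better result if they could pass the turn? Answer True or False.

p1 V@[#..../###..]: V03[#..#./####.]+1* V04[#...#/###.#]-1
p2 H@[#..#./####.]: H01[####./####.]-1*
p3 V@[####./####.]: V04[#####/#####]+1*
p4 H@[#####/#####] terminal -1; root [#..../###..] d5
if V skipped the turn, H would face:
~ p1 H@[#..../###..]: H01[###../###..]-1 H02[#.##./###..]-1 H03[#..##/###..]+1* H13[#..../#####]+1
~ p2 V@[#..##/###..] terminal -1; root [#..../###..] d5
compare (V): move=+1 vs pass=-1

zugzwang(#..../###.., V) = False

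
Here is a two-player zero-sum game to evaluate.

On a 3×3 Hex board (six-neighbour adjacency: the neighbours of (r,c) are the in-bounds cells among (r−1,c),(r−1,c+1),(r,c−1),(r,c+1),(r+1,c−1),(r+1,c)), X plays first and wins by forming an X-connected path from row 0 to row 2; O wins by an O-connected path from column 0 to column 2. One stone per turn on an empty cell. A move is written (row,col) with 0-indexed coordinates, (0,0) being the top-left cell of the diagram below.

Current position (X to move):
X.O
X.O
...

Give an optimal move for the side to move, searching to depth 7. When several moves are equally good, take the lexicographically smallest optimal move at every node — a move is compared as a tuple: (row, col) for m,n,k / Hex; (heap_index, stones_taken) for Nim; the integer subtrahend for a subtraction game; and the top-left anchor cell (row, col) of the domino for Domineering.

X's best at [X.O/X.O/...]: (1,1)

p1 X@[X.O/X.O/...]: (0,1)[XXO/X.O/...]-1 (1,1)[X.O/XXO/...]+1* (2,0)[X.O/X.O/X..]+1 (2,1)[X.O/X.O/.X.]+1 (2,2)[X.O/X.O/..X]-1
p2 O@[X.O/XXO/...]: (0,1)[XOO/XXO/...]-1* (2,0)[X.O/XXO/O..]-1 (2,1)[X.O/XXO/.O.]-1 (2,2)[X.O/XXO/..O]-1
p3 X@[XOO/XXO/...]: (2,0)[XOO/XXO/X..]+1* (2,1)[XOO/XXO/.X.]+1 (2,2)[XOO/XXO/..X]+1
p4 O@[XOO/XXO/X..] terminal -1; root [X.O/X.O/...] d7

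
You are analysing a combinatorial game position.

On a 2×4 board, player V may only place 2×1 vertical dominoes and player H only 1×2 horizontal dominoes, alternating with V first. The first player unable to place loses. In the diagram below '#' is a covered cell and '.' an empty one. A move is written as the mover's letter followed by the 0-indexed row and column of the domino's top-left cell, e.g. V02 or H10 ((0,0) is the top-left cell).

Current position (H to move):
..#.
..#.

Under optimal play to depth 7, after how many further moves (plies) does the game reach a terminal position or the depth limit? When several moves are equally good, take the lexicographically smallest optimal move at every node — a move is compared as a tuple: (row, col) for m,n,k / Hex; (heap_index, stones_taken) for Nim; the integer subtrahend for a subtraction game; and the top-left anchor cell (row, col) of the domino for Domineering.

ply 1, H at ..#./..#. | H00=+1→###./..#.*; H10=+1→..#./###.
ply 2, V at ###./..#. | V03=-1→####/..##*
ply 3, H at ####/..## | H10=+1→####/####*
ply 4: ####/#### is terminal -1 (V); from ..#./..#. depth 7

PV length from [..#./..#.]: 3 plies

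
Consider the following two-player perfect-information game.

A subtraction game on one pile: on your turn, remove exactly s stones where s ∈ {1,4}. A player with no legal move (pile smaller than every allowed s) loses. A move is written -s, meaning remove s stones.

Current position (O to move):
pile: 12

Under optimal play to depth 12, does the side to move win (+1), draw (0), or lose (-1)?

value(12, O) = -1

[12] O move#1: -1:-1/11*, -4:-1/8
[11] X move#2: -1:+1/10*, -4:+1/7
[10] O move#3: -1:-1/9*, -4:-1/6
[9] X move#4: -1:-1/8, -4:+1/5*
[5] O move#5: -1:-1/4*, -4:-1/1
[4] X move#6: -1:-1/3, -4:+1/0*
[0] end (terminal -1, O#7); searched 12 to 12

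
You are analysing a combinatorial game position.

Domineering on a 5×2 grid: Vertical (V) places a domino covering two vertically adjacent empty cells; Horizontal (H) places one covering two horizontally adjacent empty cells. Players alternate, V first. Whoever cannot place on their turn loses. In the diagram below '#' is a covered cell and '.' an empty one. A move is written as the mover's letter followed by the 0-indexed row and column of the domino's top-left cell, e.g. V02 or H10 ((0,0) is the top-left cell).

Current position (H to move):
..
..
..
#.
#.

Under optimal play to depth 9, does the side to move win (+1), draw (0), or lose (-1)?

p1 H@[../../../#./#.]: H00[##/../../#./#.]-1 H10[../##/../#./#.]+1* H20[../../##/#./#.]-1
p2 V@[../##/../#./#.]: V21[../##/.#/##/#.]-1* V31[../##/../##/##]-1
p3 H@[../##/.#/##/#.]: H00[##/##/.#/##/#.]+1*
p4 V@[##/##/.#/##/#.] terminal -1; root [../../../#./#.] d9

value(../../../#./#., H) = +1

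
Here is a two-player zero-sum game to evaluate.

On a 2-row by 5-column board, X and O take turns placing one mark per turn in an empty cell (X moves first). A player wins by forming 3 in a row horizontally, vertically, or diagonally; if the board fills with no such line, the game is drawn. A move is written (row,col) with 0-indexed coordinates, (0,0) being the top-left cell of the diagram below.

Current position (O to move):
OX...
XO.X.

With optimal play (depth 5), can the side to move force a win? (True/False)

O winning at [OX.../XO.X.]: False

p1 O@[OX.../XO.X.]: (0,2)[OXO../XO.X.]+0* (0,3)[OX.O./XO.X.]+0 (0,4)[OX..O/XO.X.]+0 (1,2)[OX.../XOOX.]+0 (1,4)[OX.../XO.XO]+0
p2 X@[OXO../XO.X.]: (0,3)[OXOX./XO.X.]+0* (0,4)[OXO.X/XO.X.]+0 (1,2)[OXO../XOXX.]+0 (1,4)[OXO../XO.XX]+0
p3 O@[OXOX./XO.X.]: (0,4)[OXOXO/XO.X.]+0* (1,2)[OXOX./XOOX.]+0 (1,4)[OXOX./XO.XO]+0
p4 X@[OXOXO/XO.X.]: (1,2)[OXOXO/XOXX.]+0* (1,4)[OXOXO/XO.XX]+0
p5 O@[OXOXO/XOXX.]: (1,4)[OXOXO/XOXXO]+0*
p6 X@[OXOXO/XOXXO] terminal +0; root [OX.../XO.X.] d5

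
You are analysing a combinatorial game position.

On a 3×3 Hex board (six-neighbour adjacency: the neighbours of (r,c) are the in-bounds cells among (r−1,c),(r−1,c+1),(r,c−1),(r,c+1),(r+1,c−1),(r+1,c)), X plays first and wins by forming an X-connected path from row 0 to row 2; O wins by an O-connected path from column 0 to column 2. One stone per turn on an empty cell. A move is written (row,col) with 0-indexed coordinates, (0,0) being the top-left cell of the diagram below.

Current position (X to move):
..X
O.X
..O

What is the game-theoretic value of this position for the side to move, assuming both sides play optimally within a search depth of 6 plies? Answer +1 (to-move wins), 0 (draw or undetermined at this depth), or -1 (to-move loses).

value(..X/O.X/..O, X) = +1

[..X/O.X/..O] X move#1: (0,0):-1/X.X/O.X/..O, (0,1):-1/.XX/O.X/..O, (1,1):+1/..X/OXX/..O*, (2,0):+1/..X/O.X/X.O, (2,1):+1/..X/O.X/.XO
[..X/OXX/..O] O move#2: (0,0):-1/O.X/OXX/..O*, (0,1):-1/.OX/OXX/..O, (2,0):-1/..X/OXX/O.O, (2,1):-1/..X/OXX/.OO
[O.X/OXX/..O] X move#3: (0,1):+1/OXX/OXX/..O*, (2,0):+1/O.X/OXX/X.O, (2,1):+1/O.X/OXX/.XO
[OXX/OXX/..O] O move#4: (2,0):-1/OXX/OXX/O.O*, (2,1):-1/OXX/OXX/.OO
[OXX/OXX/O.O] X move#5: (2,1):+1/OXX/OXX/OXO*
[OXX/OXX/OXO] end (terminal -1, O#6); searched ..X/O.X/..O to 6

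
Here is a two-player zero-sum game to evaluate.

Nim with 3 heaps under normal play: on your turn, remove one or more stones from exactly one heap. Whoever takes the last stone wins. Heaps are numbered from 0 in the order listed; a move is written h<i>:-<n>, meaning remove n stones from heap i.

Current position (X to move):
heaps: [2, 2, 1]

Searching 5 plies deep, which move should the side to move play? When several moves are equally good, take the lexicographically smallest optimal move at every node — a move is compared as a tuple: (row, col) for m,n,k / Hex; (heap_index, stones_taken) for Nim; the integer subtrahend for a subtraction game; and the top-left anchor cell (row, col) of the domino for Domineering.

X's best at [(2,2,1)]: h2:-1

p1 X@[(2,2,1)]: h0:-1[(1,2,1)]-1 h0:-2[(0,2,1)]-1 h1:-1[(2,1,1)]-1 h1:-2[(2,0,1)]-1 h2:-1[(2,2,0)]+1*
p2 O@[(2,2,0)]: h0:-1[(1,2,0)]-1* h0:-2[(0,2,0)]-1 h1:-1[(2,1,0)]-1 h1:-2[(2,0,0)]-1
p3 X@[(1,2,0)]: h0:-1[(0,2,0)]-1 h1:-1[(1,1,0)]+1* h1:-2[(1,0,0)]-1
p4 O@[(1,1,0)]: h0:-1[(0,1,0)]-1* h1:-1[(1,0,0)]-1
p5 X@[(0,1,0)]: h1:-1[(0,0,0)]+1*
p6 O@[(0,0,0)] terminal -1; root [(2,2,1)] d5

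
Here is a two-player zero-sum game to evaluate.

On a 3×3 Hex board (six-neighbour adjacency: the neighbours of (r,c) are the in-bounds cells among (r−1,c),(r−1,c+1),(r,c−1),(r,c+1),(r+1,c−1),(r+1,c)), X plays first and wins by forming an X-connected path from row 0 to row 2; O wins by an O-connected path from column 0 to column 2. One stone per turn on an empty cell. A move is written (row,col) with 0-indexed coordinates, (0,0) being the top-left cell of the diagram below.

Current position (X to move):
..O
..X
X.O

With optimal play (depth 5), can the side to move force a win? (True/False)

X winning at [..O/..X/X.O]: True

ply 1, X at ..O/..X/X.O | (0,0)=-1→X.O/..X/X.O; (0,1)=+1→.XO/..X/X.O*; (1,0)=+1→..O/X.X/X.O; (1,1)=-1→..O/.XX/X.O; (2,1)=-1→..O/..X/XXO
ply 2, O at .XO/..X/X.O | (0,0)=-1→OXO/..X/X.O*; (1,0)=-1→.XO/O.X/X.O; (1,1)=-1→.XO/.OX/X.O; (2,1)=-1→.XO/..X/XOO
ply 3, X at OXO/..X/X.O | (1,0)=+1→OXO/X.X/X.O*; (1,1)=+1→OXO/.XX/X.O; (2,1)=+1→OXO/..X/XXO
ply 4: OXO/X.X/X.O is terminal -1 (O); from ..O/..X/X.O depth 5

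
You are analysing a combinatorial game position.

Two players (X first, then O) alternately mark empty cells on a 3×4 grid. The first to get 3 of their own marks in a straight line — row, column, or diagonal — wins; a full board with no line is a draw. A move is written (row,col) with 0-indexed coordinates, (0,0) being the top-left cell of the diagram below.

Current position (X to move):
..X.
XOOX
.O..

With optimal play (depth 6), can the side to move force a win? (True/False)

[..X./XOOX/.O..] X move#1: (0,0):-1/X.X./XOOX/.O..*, (0,1):-1/.XX./XOOX/.O.., (0,3):-1/..XX/XOOX/.O.., (2,0):-1/..X./XOOX/XO.., (2,2):-1/..X./XOOX/.OX., (2,3):-1/..X./XOOX/.O.X
[X.X./XOOX/.O..] O move#2: (0,1):+1/XOX./XOOX/.O..*, (0,3):+1/X.XO/XOOX/.O.., (2,0):-1/X.X./XOOX/OO.., (2,2):-1/X.X./XOOX/.OO., (2,3):-1/X.X./XOOX/.O.O
[XOX./XOOX/.O..] end (terminal -1, X#3); searched ..X./XOOX/.O.. to 6

X winning at [..X./XOOX/.O..]: False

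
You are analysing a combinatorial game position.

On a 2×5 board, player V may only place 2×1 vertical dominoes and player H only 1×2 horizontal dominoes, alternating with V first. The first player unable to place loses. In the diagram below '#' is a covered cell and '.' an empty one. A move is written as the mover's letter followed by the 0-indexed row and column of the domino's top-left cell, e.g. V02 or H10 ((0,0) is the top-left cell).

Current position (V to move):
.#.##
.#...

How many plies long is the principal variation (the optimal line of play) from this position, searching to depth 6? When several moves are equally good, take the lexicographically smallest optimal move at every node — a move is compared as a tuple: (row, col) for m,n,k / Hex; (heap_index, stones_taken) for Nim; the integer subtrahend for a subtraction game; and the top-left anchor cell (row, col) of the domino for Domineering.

PV length from [.#.##/.#...]: 3 plies

[.#.##/.#...] V move#1: V00:-1/##.##/##..., V02:+1/.####/.##..*
[.####/.##..] H move#2: H13:-1/.####/.####*
[.####/.####] V move#3: V00:+1/#####/#####*
[#####/#####] end (terminal -1, H#4); searched .#.##/.#... to 6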